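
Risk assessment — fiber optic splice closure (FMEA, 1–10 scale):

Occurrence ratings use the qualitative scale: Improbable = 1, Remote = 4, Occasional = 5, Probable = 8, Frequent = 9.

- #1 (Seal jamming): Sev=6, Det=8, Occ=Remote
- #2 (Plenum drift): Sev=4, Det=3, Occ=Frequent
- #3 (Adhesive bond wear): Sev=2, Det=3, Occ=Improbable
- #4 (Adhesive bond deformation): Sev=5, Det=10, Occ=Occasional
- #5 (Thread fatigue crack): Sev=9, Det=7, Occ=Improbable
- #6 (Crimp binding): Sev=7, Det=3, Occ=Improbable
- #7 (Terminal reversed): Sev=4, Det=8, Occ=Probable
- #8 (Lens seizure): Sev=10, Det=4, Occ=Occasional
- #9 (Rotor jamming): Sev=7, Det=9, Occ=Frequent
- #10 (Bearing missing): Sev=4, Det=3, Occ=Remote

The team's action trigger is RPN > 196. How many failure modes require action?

4

RPN = Severity × Occurrence × Detection:
  #1: 6 × 4 × 8 = 192
  #2: 4 × 9 × 3 = 108
  #3: 2 × 1 × 3 = 6
  #4: 5 × 5 × 10 = 250
  #5: 9 × 1 × 7 = 63
  #6: 7 × 1 × 3 = 21
  #7: 4 × 8 × 8 = 256
  #8: 10 × 5 × 4 = 200
  #9: 7 × 9 × 9 = 567
  #10: 4 × 4 × 3 = 48
Modes with RPN > 196: #4 (250), #7 (256), #8 (200), #9 (567) → 4.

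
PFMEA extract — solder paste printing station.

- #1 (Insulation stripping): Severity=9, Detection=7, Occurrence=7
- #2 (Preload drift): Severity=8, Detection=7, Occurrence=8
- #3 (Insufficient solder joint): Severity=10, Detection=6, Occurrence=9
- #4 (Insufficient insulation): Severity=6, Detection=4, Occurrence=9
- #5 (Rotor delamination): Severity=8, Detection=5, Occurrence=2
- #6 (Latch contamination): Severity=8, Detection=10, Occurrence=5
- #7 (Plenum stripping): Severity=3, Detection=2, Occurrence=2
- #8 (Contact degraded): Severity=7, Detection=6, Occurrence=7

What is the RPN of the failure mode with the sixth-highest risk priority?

216

RPN = Severity × Occurrence × Detection:
  #1: 9 × 7 × 7 = 441
  #2: 8 × 8 × 7 = 448
  #3: 10 × 9 × 6 = 540
  #4: 6 × 9 × 4 = 216
  #5: 8 × 2 × 5 = 80
  #6: 8 × 5 × 10 = 400
  #7: 3 × 2 × 2 = 12
  #8: 7 × 7 × 6 = 294
Sorted descending: 540, 448, 441, 400, 294, 216, 80, 12.
The sixth-highest RPN is 216 (#4).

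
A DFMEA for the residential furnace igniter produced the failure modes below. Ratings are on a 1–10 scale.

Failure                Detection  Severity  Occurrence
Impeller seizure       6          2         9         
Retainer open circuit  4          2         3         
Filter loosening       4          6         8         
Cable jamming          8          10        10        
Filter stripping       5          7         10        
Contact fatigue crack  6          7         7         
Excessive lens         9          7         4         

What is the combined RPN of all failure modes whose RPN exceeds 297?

RPN = Severity × Occurrence × Detection:
  Impeller seizure: 2 × 9 × 6 = 108
  Retainer open circuit: 2 × 3 × 4 = 24
  Filter loosening: 6 × 8 × 4 = 192
  Cable jamming: 10 × 10 × 8 = 800
  Filter stripping: 7 × 10 × 5 = 350
  Contact fatigue crack: 7 × 7 × 6 = 294
  Excessive lens: 7 × 4 × 9 = 252
RPN > 297: Cable jamming (800), Filter stripping (350).
Sum: 800 + 350 = 1150.

1150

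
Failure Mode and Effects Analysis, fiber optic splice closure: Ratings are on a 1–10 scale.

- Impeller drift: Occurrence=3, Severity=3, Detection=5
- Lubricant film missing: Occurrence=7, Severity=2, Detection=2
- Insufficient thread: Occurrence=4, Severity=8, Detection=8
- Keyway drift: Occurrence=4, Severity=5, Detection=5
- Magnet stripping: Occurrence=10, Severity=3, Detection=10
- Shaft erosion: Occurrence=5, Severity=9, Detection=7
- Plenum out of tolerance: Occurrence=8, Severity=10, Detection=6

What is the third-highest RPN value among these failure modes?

RPN = Severity × Occurrence × Detection:
  Impeller drift: 3 × 3 × 5 = 45
  Lubricant film missing: 2 × 7 × 2 = 28
  Insufficient thread: 8 × 4 × 8 = 256
  Keyway drift: 5 × 4 × 5 = 100
  Magnet stripping: 3 × 10 × 10 = 300
  Shaft erosion: 9 × 5 × 7 = 315
  Plenum out of tolerance: 10 × 8 × 6 = 480
Sorted descending: 480, 315, 300, 256, 100, 45, 28.
The third-highest RPN is 300 (Magnet stripping).

300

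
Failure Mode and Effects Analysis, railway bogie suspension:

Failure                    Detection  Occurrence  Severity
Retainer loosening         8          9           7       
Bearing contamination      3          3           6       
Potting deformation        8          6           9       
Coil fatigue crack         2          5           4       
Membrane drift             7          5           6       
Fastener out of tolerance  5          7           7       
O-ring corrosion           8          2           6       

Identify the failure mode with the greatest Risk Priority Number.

RPN = Severity × Occurrence × Detection:
  Retainer loosening: 7 × 9 × 8 = 504
  Bearing contamination: 6 × 3 × 3 = 54
  Potting deformation: 9 × 6 × 8 = 432
  Coil fatigue crack: 4 × 5 × 2 = 40
  Membrane drift: 6 × 5 × 7 = 210
  Fastener out of tolerance: 7 × 7 × 5 = 245
  O-ring corrosion: 6 × 2 × 8 = 96
Highest RPN is 504 → Retainer loosening.

Retainer loosening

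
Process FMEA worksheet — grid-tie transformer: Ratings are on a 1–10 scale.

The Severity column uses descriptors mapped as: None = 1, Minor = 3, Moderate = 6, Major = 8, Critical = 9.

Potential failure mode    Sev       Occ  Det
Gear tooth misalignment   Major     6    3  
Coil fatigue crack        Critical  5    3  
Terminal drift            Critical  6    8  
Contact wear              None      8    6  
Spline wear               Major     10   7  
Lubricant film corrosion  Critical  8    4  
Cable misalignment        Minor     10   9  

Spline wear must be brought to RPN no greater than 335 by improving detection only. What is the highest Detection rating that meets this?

4

Spline wear: S=8, O=10, D=7 → current RPN = 560.
Fixed product = 80. Need 80 × D ≤ 335, so D ≤ 335/80 = 4.19.
Maximum integer Detection rating = 4 (gives RPN 320; D=5 would give 400 > 335).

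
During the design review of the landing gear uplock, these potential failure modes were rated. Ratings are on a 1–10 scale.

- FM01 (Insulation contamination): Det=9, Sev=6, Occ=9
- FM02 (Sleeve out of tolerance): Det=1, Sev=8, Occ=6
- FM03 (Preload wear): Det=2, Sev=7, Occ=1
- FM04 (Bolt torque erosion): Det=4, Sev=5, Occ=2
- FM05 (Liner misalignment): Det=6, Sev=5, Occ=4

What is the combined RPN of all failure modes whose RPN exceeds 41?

654

RPN = Severity × Occurrence × Detection:
  FM01: 6 × 9 × 9 = 486
  FM02: 8 × 6 × 1 = 48
  FM03: 7 × 1 × 2 = 14
  FM04: 5 × 2 × 4 = 40
  FM05: 5 × 4 × 6 = 120
RPN > 41: FM01 (486), FM02 (48), FM05 (120).
Sum: 486 + 48 + 120 = 654.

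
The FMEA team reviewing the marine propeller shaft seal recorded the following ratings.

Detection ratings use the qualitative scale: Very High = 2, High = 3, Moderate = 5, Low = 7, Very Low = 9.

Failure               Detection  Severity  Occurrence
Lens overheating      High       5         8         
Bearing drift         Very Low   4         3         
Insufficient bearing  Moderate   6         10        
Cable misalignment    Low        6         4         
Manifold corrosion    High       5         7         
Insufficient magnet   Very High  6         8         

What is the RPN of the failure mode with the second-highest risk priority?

RPN = Severity × Occurrence × Detection:
  Lens overheating: 5 × 8 × 3 = 120
  Bearing drift: 4 × 3 × 9 = 108
  Insufficient bearing: 6 × 10 × 5 = 300
  Cable misalignment: 6 × 4 × 7 = 168
  Manifold corrosion: 5 × 7 × 3 = 105
  Insufficient magnet: 6 × 8 × 2 = 96
Sorted descending: 300, 168, 120, 108, 105, 96.
The second-highest RPN is 168 (Cable misalignment).

168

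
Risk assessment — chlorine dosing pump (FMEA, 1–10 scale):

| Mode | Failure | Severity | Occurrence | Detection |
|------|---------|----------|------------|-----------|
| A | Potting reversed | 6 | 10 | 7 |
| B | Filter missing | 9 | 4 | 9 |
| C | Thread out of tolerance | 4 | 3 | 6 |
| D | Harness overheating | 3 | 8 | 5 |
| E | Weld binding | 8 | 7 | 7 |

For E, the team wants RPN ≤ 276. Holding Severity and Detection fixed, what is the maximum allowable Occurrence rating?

4

E: S=8, O=7, D=7 → current RPN = 392.
Fixed product = 56. Need 56 × O ≤ 276, so O ≤ 276/56 = 4.93.
Maximum integer Occurrence rating = 4 (gives RPN 224; O=5 would give 280 > 276).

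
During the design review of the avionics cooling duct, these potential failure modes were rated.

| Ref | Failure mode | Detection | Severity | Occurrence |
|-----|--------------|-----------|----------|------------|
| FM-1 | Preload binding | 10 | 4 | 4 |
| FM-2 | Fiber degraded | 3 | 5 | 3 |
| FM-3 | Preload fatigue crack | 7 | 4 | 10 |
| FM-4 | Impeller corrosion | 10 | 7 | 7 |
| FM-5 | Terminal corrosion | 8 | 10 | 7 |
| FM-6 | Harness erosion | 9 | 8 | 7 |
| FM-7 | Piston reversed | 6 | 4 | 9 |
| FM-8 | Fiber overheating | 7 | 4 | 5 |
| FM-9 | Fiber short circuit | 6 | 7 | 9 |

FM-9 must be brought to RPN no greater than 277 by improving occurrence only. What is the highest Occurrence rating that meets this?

6

FM-9: S=7, O=9, D=6 → current RPN = 378.
Fixed product = 42. Need 42 × O ≤ 277, so O ≤ 277/42 = 6.60.
Maximum integer Occurrence rating = 6 (gives RPN 252; O=7 would give 294 > 277).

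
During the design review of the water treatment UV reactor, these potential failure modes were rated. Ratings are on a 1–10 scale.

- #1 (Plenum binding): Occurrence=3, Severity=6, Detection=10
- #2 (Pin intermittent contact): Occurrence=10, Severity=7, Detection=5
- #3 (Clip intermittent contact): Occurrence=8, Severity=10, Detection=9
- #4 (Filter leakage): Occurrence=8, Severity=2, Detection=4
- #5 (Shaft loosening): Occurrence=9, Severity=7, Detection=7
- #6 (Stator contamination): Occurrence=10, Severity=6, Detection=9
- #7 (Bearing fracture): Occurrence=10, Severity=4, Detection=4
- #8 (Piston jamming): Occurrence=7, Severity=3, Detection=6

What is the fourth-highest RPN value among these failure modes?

RPN = Severity × Occurrence × Detection:
  #1: 6 × 3 × 10 = 180
  #2: 7 × 10 × 5 = 350
  #3: 10 × 8 × 9 = 720
  #4: 2 × 8 × 4 = 64
  #5: 7 × 9 × 7 = 441
  #6: 6 × 10 × 9 = 540
  #7: 4 × 10 × 4 = 160
  #8: 3 × 7 × 6 = 126
Sorted descending: 720, 540, 441, 350, 180, 160, 126, 64.
The fourth-highest RPN is 350 (#2).

350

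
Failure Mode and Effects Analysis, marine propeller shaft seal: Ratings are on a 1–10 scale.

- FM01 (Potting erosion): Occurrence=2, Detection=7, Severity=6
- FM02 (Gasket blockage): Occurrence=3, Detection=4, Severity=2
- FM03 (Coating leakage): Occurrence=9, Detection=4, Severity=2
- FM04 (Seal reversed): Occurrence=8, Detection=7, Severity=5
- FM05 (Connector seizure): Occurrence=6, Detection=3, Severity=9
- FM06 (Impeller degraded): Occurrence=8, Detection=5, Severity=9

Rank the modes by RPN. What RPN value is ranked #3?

RPN = Severity × Occurrence × Detection:
  FM01: 6 × 2 × 7 = 84
  FM02: 2 × 3 × 4 = 24
  FM03: 2 × 9 × 4 = 72
  FM04: 5 × 8 × 7 = 280
  FM05: 9 × 6 × 3 = 162
  FM06: 9 × 8 × 5 = 360
Sorted descending: 360, 280, 162, 84, 72, 24.
The third-highest RPN is 162 (FM05).

162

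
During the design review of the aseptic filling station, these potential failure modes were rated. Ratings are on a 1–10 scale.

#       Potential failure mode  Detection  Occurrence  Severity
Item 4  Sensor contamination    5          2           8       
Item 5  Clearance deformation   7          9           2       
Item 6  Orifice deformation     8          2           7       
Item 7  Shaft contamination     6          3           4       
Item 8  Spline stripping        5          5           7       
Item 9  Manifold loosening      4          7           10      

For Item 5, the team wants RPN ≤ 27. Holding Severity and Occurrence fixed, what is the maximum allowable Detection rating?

1

Item 5: S=2, O=9, D=7 → current RPN = 126.
Fixed product = 18. Need 18 × D ≤ 27, so D ≤ 27/18 = 1.50.
Maximum integer Detection rating = 1 (gives RPN 18; D=2 would give 36 > 27).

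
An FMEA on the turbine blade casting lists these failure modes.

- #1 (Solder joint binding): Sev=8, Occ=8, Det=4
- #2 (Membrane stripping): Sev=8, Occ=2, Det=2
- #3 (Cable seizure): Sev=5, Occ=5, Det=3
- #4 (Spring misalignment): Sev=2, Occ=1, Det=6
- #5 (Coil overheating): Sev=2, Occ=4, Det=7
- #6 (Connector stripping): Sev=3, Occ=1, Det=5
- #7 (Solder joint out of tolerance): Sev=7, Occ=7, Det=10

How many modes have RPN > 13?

RPN = Severity × Occurrence × Detection:
  #1: 8 × 8 × 4 = 256
  #2: 8 × 2 × 2 = 32
  #3: 5 × 5 × 3 = 75
  #4: 2 × 1 × 6 = 12
  #5: 2 × 4 × 7 = 56
  #6: 3 × 1 × 5 = 15
  #7: 7 × 7 × 10 = 490
Modes with RPN > 13: #1 (256), #2 (32), #3 (75), #5 (56), #6 (15), #7 (490) → 6.

6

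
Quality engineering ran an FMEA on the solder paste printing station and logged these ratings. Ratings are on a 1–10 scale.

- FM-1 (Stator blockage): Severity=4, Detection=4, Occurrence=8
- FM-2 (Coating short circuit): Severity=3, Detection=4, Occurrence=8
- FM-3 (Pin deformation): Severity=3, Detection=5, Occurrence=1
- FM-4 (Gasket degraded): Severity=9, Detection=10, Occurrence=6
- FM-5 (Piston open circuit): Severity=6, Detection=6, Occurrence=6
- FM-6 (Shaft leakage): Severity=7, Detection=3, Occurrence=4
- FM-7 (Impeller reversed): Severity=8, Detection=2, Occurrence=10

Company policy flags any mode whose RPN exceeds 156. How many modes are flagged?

3

RPN = Severity × Occurrence × Detection:
  FM-1: 4 × 8 × 4 = 128
  FM-2: 3 × 8 × 4 = 96
  FM-3: 3 × 1 × 5 = 15
  FM-4: 9 × 6 × 10 = 540
  FM-5: 6 × 6 × 6 = 216
  FM-6: 7 × 4 × 3 = 84
  FM-7: 8 × 10 × 2 = 160
Modes with RPN > 156: FM-4 (540), FM-5 (216), FM-7 (160) → 3.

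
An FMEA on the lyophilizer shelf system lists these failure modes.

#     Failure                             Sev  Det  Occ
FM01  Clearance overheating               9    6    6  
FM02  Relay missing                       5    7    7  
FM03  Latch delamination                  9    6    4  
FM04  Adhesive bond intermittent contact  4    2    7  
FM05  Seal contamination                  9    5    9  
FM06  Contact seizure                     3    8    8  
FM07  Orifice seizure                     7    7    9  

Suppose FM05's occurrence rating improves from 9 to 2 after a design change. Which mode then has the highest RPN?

RPN = Severity × Occurrence × Detection:
  FM01: 9 × 6 × 6 = 324
  FM02: 5 × 7 × 7 = 245
  FM03: 9 × 4 × 6 = 216
  FM04: 4 × 7 × 2 = 56
  FM05: 9 × 9 × 5 = 405
  FM06: 3 × 8 × 8 = 192
  FM07: 7 × 9 × 7 = 441
After action: FM05 → 9 × 2 × 5 = 90.
Revised RPNs: FM07=441, FM01=324, FM02=245, FM03=216, FM06=192, FM05=90, FM04=56.
Highest is now FM07 (441).

FM07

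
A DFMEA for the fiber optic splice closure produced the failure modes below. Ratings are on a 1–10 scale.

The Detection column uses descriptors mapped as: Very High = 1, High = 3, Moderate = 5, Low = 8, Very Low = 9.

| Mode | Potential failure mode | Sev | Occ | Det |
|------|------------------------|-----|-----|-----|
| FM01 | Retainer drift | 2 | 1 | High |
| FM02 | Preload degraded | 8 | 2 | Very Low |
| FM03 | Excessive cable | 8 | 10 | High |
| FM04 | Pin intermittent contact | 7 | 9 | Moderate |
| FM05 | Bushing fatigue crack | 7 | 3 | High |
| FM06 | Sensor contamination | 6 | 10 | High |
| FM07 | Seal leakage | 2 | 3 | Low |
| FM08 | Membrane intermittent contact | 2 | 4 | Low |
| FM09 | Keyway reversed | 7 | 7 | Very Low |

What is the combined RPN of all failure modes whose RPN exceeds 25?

1495

RPN = Severity × Occurrence × Detection:
  FM01: 2 × 1 × 3 = 6
  FM02: 8 × 2 × 9 = 144
  FM03: 8 × 10 × 3 = 240
  FM04: 7 × 9 × 5 = 315
  FM05: 7 × 3 × 3 = 63
  FM06: 6 × 10 × 3 = 180
  FM07: 2 × 3 × 8 = 48
  FM08: 2 × 4 × 8 = 64
  FM09: 7 × 7 × 9 = 441
RPN > 25: FM02 (144), FM03 (240), FM04 (315), FM05 (63), FM06 (180), FM07 (48), FM08 (64), FM09 (441).
Sum: 144 + 240 + 315 + 63 + 180 + 48 + 64 + 441 = 1495.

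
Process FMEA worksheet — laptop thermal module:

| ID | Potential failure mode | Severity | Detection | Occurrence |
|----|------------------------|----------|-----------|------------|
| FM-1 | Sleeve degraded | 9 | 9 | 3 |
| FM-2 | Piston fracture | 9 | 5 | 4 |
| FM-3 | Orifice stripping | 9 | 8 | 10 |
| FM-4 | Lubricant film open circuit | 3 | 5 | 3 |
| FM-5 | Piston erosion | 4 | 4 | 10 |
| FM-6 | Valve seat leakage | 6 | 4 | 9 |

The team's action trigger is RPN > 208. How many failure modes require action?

3

RPN = Severity × Occurrence × Detection:
  FM-1: 9 × 3 × 9 = 243
  FM-2: 9 × 4 × 5 = 180
  FM-3: 9 × 10 × 8 = 720
  FM-4: 3 × 3 × 5 = 45
  FM-5: 4 × 10 × 4 = 160
  FM-6: 6 × 9 × 4 = 216
Modes with RPN > 208: FM-1 (243), FM-3 (720), FM-6 (216) → 3.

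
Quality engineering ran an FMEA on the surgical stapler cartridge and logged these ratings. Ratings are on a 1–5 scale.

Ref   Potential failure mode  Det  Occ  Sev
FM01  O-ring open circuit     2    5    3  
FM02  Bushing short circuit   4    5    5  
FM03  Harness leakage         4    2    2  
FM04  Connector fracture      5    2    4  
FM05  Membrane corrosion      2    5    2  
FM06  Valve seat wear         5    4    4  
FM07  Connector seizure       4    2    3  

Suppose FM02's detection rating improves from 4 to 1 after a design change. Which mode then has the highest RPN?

FM06

RPN = Severity × Occurrence × Detection:
  FM01: 3 × 5 × 2 = 30
  FM02: 5 × 5 × 4 = 100
  FM03: 2 × 2 × 4 = 16
  FM04: 4 × 2 × 5 = 40
  FM05: 2 × 5 × 2 = 20
  FM06: 4 × 4 × 5 = 80
  FM07: 3 × 2 × 4 = 24
After action: FM02 → 5 × 5 × 1 = 25.
Revised RPNs: FM06=80, FM04=40, FM01=30, FM02=25, FM07=24, FM05=20, FM03=16.
Highest is now FM06 (80).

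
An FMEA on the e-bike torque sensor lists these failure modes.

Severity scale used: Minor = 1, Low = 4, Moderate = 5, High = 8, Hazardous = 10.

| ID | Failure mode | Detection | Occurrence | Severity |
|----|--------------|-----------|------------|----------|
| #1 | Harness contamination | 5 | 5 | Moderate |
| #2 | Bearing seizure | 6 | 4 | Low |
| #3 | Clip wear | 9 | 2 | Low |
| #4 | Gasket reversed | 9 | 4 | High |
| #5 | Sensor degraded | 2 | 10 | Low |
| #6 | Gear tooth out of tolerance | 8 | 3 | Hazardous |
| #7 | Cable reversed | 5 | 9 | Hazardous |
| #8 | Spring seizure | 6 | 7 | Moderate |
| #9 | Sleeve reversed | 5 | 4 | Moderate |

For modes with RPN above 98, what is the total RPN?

RPN = Severity × Occurrence × Detection:
  #1: 5 × 5 × 5 = 125
  #2: 4 × 4 × 6 = 96
  #3: 4 × 2 × 9 = 72
  #4: 8 × 4 × 9 = 288
  #5: 4 × 10 × 2 = 80
  #6: 10 × 3 × 8 = 240
  #7: 10 × 9 × 5 = 450
  #8: 5 × 7 × 6 = 210
  #9: 5 × 4 × 5 = 100
RPN > 98: #1 (125), #4 (288), #6 (240), #7 (450), #8 (210), #9 (100).
Sum: 125 + 288 + 240 + 450 + 210 + 100 = 1413.

1413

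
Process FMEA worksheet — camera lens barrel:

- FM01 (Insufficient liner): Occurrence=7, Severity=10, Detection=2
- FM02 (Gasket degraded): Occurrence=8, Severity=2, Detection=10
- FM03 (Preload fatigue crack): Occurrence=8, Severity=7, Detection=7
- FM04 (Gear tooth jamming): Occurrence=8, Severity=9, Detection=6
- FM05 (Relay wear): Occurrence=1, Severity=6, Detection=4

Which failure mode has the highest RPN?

RPN = Severity × Occurrence × Detection:
  FM01: 10 × 7 × 2 = 140
  FM02: 2 × 8 × 10 = 160
  FM03: 7 × 8 × 7 = 392
  FM04: 9 × 8 × 6 = 432
  FM05: 6 × 1 × 4 = 24
Highest RPN is 432 → FM04.

FM04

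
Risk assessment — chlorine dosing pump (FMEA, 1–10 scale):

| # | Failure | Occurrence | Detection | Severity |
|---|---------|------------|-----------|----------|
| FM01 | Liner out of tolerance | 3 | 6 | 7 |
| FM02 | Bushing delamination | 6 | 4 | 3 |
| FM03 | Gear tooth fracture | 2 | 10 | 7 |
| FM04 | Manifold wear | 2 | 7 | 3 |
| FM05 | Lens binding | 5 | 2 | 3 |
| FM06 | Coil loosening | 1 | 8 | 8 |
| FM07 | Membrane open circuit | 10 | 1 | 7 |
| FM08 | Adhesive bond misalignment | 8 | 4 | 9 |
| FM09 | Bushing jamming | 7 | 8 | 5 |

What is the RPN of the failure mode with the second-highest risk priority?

RPN = Severity × Occurrence × Detection:
  FM01: 7 × 3 × 6 = 126
  FM02: 3 × 6 × 4 = 72
  FM03: 7 × 2 × 10 = 140
  FM04: 3 × 2 × 7 = 42
  FM05: 3 × 5 × 2 = 30
  FM06: 8 × 1 × 8 = 64
  FM07: 7 × 10 × 1 = 70
  FM08: 9 × 8 × 4 = 288
  FM09: 5 × 7 × 8 = 280
Sorted descending: 288, 280, 140, 126, 72, 70, 64, 42, 30.
The second-highest RPN is 280 (FM09).

280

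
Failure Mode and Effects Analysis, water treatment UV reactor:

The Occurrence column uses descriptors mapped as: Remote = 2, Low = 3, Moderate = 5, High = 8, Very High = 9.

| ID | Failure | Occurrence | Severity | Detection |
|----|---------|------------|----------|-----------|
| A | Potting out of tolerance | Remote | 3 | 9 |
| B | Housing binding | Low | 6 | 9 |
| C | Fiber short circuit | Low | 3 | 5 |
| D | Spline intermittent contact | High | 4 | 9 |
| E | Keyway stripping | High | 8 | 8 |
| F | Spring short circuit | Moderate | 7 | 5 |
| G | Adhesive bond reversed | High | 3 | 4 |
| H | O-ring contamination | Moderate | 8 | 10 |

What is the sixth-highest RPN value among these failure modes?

RPN = Severity × Occurrence × Detection:
  A: 3 × 2 × 9 = 54
  B: 6 × 3 × 9 = 162
  C: 3 × 3 × 5 = 45
  D: 4 × 8 × 9 = 288
  E: 8 × 8 × 8 = 512
  F: 7 × 5 × 5 = 175
  G: 3 × 8 × 4 = 96
  H: 8 × 5 × 10 = 400
Sorted descending: 512, 400, 288, 175, 162, 96, 54, 45.
The sixth-highest RPN is 96 (G).

96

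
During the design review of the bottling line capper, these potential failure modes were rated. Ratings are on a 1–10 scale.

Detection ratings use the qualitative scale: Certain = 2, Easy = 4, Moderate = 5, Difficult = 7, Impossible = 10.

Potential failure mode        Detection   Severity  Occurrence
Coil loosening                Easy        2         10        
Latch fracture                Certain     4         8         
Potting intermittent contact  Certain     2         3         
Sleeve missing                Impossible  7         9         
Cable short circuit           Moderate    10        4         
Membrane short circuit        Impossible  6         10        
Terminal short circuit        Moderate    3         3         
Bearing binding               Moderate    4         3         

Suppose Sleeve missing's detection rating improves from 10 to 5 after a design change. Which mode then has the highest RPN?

Membrane short circuit

RPN = Severity × Occurrence × Detection:
  Coil loosening: 2 × 10 × 4 = 80
  Latch fracture: 4 × 8 × 2 = 64
  Potting intermittent contact: 2 × 3 × 2 = 12
  Sleeve missing: 7 × 9 × 10 = 630
  Cable short circuit: 10 × 4 × 5 = 200
  Membrane short circuit: 6 × 10 × 10 = 600
  Terminal short circuit: 3 × 3 × 5 = 45
  Bearing binding: 4 × 3 × 5 = 60
After action: Sleeve missing → 7 × 9 × 5 = 315.
Revised RPNs: Membrane short circuit=600, Sleeve missing=315, Cable short circuit=200, Coil loosening=80, Latch fracture=64, Bearing binding=60, Terminal short circuit=45, Potting intermittent contact=12.
Highest is now Membrane short circuit (600).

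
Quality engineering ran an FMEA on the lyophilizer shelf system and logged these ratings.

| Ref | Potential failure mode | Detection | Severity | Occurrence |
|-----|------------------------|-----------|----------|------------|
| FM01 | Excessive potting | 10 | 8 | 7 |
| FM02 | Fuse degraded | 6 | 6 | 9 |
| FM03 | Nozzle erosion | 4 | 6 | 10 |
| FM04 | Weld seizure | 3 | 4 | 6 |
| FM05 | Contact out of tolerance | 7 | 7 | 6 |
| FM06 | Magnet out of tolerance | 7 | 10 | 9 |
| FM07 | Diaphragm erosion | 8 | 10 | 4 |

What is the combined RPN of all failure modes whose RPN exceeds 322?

1514

RPN = Severity × Occurrence × Detection:
  FM01: 8 × 7 × 10 = 560
  FM02: 6 × 9 × 6 = 324
  FM03: 6 × 10 × 4 = 240
  FM04: 4 × 6 × 3 = 72
  FM05: 7 × 6 × 7 = 294
  FM06: 10 × 9 × 7 = 630
  FM07: 10 × 4 × 8 = 320
RPN > 322: FM01 (560), FM02 (324), FM06 (630).
Sum: 560 + 324 + 630 = 1514.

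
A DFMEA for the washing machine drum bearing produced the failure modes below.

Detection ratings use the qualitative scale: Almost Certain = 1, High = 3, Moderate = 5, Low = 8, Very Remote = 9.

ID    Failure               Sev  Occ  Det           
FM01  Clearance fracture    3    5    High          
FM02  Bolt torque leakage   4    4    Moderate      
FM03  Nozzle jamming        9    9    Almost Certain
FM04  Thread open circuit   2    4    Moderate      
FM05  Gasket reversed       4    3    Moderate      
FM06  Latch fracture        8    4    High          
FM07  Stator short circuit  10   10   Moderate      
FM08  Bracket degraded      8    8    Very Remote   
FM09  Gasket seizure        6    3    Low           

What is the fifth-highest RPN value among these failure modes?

RPN = Severity × Occurrence × Detection:
  FM01: 3 × 5 × 3 = 45
  FM02: 4 × 4 × 5 = 80
  FM03: 9 × 9 × 1 = 81
  FM04: 2 × 4 × 5 = 40
  FM05: 4 × 3 × 5 = 60
  FM06: 8 × 4 × 3 = 96
  FM07: 10 × 10 × 5 = 500
  FM08: 8 × 8 × 9 = 576
  FM09: 6 × 3 × 8 = 144
Sorted descending: 576, 500, 144, 96, 81, 80, 60, 45, 40.
The fifth-highest RPN is 81 (FM03).

81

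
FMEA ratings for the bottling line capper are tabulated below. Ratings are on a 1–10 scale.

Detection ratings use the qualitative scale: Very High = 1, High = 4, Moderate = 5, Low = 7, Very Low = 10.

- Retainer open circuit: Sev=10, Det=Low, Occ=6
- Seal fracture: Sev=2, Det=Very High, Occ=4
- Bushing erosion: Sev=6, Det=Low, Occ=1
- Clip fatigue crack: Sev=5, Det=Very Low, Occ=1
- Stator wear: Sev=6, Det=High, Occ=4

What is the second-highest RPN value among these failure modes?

96

RPN = Severity × Occurrence × Detection:
  Retainer open circuit: 10 × 6 × 7 = 420
  Seal fracture: 2 × 4 × 1 = 8
  Bushing erosion: 6 × 1 × 7 = 42
  Clip fatigue crack: 5 × 1 × 10 = 50
  Stator wear: 6 × 4 × 4 = 96
Sorted descending: 420, 96, 50, 42, 8.
The second-highest RPN is 96 (Stator wear).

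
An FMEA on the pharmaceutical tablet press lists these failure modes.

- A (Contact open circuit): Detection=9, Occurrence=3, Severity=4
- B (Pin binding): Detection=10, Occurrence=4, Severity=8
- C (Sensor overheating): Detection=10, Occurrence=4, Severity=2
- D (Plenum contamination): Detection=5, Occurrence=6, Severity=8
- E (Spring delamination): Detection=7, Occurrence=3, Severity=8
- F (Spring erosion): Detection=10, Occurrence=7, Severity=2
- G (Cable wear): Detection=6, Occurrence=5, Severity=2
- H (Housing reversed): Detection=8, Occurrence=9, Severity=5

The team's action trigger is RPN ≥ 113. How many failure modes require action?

5

RPN = Severity × Occurrence × Detection:
  A: 4 × 3 × 9 = 108
  B: 8 × 4 × 10 = 320
  C: 2 × 4 × 10 = 80
  D: 8 × 6 × 5 = 240
  E: 8 × 3 × 7 = 168
  F: 2 × 7 × 10 = 140
  G: 2 × 5 × 6 = 60
  H: 5 × 9 × 8 = 360
Modes with RPN ≥ 113: B (320), D (240), E (168), F (140), H (360) → 5.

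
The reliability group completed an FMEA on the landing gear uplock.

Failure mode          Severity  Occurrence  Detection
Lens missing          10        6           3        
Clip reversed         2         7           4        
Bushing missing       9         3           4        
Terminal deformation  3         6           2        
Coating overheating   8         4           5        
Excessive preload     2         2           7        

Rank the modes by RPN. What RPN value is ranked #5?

36

RPN = Severity × Occurrence × Detection:
  Lens missing: 10 × 6 × 3 = 180
  Clip reversed: 2 × 7 × 4 = 56
  Bushing missing: 9 × 3 × 4 = 108
  Terminal deformation: 3 × 6 × 2 = 36
  Coating overheating: 8 × 4 × 5 = 160
  Excessive preload: 2 × 2 × 7 = 28
Sorted descending: 180, 160, 108, 56, 36, 28.
The fifth-highest RPN is 36 (Terminal deformation).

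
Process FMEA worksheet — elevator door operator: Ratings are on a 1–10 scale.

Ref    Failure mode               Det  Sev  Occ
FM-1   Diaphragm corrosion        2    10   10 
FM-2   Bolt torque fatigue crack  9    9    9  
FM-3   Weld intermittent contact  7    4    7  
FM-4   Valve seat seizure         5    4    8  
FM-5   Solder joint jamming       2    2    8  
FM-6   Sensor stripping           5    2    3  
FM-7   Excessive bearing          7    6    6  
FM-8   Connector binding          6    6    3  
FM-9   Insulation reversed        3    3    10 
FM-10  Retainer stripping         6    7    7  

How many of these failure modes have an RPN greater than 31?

9

RPN = Severity × Occurrence × Detection:
  FM-1: 10 × 10 × 2 = 200
  FM-2: 9 × 9 × 9 = 729
  FM-3: 4 × 7 × 7 = 196
  FM-4: 4 × 8 × 5 = 160
  FM-5: 2 × 8 × 2 = 32
  FM-6: 2 × 3 × 5 = 30
  FM-7: 6 × 6 × 7 = 252
  FM-8: 6 × 3 × 6 = 108
  FM-9: 3 × 10 × 3 = 90
  FM-10: 7 × 7 × 6 = 294
Modes with RPN > 31: FM-1 (200), FM-2 (729), FM-3 (196), FM-4 (160), FM-5 (32), FM-7 (252), FM-8 (108), FM-9 (90), FM-10 (294) → 9.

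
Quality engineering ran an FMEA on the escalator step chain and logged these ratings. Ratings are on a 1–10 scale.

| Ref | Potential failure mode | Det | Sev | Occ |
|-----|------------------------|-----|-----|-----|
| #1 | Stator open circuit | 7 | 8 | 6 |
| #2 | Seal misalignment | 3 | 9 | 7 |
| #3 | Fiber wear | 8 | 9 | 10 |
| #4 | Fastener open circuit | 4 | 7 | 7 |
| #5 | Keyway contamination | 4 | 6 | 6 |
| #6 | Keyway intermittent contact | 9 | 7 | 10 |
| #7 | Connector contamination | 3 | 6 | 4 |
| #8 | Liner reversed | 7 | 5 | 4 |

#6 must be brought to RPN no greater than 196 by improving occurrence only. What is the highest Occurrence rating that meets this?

#6: S=7, O=10, D=9 → current RPN = 630.
Fixed product = 63. Need 63 × O ≤ 196, so O ≤ 196/63 = 3.11.
Maximum integer Occurrence rating = 3 (gives RPN 189; O=4 would give 252 > 196).

3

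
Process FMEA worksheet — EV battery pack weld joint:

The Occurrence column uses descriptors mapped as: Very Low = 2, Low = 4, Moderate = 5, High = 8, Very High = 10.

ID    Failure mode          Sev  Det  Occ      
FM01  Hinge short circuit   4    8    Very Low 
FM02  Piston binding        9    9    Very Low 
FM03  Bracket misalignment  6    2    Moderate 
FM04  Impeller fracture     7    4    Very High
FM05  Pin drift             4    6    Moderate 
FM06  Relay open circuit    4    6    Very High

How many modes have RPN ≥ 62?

5

RPN = Severity × Occurrence × Detection:
  FM01: 4 × 2 × 8 = 64
  FM02: 9 × 2 × 9 = 162
  FM03: 6 × 5 × 2 = 60
  FM04: 7 × 10 × 4 = 280
  FM05: 4 × 5 × 6 = 120
  FM06: 4 × 10 × 6 = 240
Modes with RPN ≥ 62: FM01 (64), FM02 (162), FM04 (280), FM05 (120), FM06 (240) → 5.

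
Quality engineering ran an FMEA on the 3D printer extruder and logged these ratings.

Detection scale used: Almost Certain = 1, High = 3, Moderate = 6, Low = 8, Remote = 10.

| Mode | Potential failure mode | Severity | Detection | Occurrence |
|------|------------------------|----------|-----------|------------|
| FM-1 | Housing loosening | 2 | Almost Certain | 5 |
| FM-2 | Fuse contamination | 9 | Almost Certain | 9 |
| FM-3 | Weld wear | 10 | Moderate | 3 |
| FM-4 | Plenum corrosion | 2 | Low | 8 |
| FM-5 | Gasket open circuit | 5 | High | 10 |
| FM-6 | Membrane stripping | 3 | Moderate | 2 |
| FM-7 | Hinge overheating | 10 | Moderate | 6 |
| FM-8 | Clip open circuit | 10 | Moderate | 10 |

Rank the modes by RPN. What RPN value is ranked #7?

RPN = Severity × Occurrence × Detection:
  FM-1: 2 × 5 × 1 = 10
  FM-2: 9 × 9 × 1 = 81
  FM-3: 10 × 3 × 6 = 180
  FM-4: 2 × 8 × 8 = 128
  FM-5: 5 × 10 × 3 = 150
  FM-6: 3 × 2 × 6 = 36
  FM-7: 10 × 6 × 6 = 360
  FM-8: 10 × 10 × 6 = 600
Sorted descending: 600, 360, 180, 150, 128, 81, 36, 10.
The seventh-highest RPN is 36 (FM-6).

36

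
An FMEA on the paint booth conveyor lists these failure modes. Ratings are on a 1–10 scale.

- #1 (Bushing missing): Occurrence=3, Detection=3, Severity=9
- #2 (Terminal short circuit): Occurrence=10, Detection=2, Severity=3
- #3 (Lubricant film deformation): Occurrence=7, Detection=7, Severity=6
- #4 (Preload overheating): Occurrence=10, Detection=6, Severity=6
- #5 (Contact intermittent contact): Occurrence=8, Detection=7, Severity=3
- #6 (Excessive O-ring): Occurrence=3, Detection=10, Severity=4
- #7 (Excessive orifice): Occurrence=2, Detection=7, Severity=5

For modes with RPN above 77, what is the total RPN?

RPN = Severity × Occurrence × Detection:
  #1: 9 × 3 × 3 = 81
  #2: 3 × 10 × 2 = 60
  #3: 6 × 7 × 7 = 294
  #4: 6 × 10 × 6 = 360
  #5: 3 × 8 × 7 = 168
  #6: 4 × 3 × 10 = 120
  #7: 5 × 2 × 7 = 70
RPN > 77: #1 (81), #3 (294), #4 (360), #5 (168), #6 (120).
Sum: 81 + 294 + 360 + 168 + 120 = 1023.

1023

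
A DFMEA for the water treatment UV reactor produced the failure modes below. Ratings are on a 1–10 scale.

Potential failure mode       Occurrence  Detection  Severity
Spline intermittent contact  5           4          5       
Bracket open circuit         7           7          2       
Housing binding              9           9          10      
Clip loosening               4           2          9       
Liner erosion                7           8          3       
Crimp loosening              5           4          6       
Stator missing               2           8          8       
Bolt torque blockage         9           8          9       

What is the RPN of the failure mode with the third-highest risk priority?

168

RPN = Severity × Occurrence × Detection:
  Spline intermittent contact: 5 × 5 × 4 = 100
  Bracket open circuit: 2 × 7 × 7 = 98
  Housing binding: 10 × 9 × 9 = 810
  Clip loosening: 9 × 4 × 2 = 72
  Liner erosion: 3 × 7 × 8 = 168
  Crimp loosening: 6 × 5 × 4 = 120
  Stator missing: 8 × 2 × 8 = 128
  Bolt torque blockage: 9 × 9 × 8 = 648
Sorted descending: 810, 648, 168, 128, 120, 100, 98, 72.
The third-highest RPN is 168 (Liner erosion).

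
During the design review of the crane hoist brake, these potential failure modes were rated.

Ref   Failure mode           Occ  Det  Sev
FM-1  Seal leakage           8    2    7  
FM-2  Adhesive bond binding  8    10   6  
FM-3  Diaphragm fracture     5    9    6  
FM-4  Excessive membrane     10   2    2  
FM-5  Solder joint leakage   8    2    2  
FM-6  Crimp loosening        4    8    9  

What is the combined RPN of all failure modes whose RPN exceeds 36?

1190

RPN = Severity × Occurrence × Detection:
  FM-1: 7 × 8 × 2 = 112
  FM-2: 6 × 8 × 10 = 480
  FM-3: 6 × 5 × 9 = 270
  FM-4: 2 × 10 × 2 = 40
  FM-5: 2 × 8 × 2 = 32
  FM-6: 9 × 4 × 8 = 288
RPN > 36: FM-1 (112), FM-2 (480), FM-3 (270), FM-4 (40), FM-6 (288).
Sum: 112 + 480 + 270 + 40 + 288 = 1190.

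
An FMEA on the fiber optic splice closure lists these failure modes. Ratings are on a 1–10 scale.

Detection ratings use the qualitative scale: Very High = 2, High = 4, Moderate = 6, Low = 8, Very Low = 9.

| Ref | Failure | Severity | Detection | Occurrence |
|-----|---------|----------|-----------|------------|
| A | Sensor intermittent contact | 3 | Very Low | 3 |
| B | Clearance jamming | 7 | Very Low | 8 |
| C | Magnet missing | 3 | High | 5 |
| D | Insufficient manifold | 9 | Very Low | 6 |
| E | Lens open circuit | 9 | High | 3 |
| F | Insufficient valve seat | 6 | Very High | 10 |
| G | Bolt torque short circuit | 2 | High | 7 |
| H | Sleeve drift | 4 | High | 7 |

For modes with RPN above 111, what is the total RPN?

1222

RPN = Severity × Occurrence × Detection:
  A: 3 × 3 × 9 = 81
  B: 7 × 8 × 9 = 504
  C: 3 × 5 × 4 = 60
  D: 9 × 6 × 9 = 486
  E: 9 × 3 × 4 = 108
  F: 6 × 10 × 2 = 120
  G: 2 × 7 × 4 = 56
  H: 4 × 7 × 4 = 112
RPN > 111: B (504), D (486), F (120), H (112).
Sum: 504 + 486 + 120 + 112 = 1222.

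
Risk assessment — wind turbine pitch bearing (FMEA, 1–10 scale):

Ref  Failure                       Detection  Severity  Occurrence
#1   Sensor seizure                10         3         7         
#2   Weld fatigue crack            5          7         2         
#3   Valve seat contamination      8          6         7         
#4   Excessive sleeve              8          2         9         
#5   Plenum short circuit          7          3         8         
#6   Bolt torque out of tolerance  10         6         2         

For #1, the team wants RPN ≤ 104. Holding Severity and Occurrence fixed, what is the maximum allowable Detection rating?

#1: S=3, O=7, D=10 → current RPN = 210.
Fixed product = 21. Need 21 × D ≤ 104, so D ≤ 104/21 = 4.95.
Maximum integer Detection rating = 4 (gives RPN 84; D=5 would give 105 > 104).

4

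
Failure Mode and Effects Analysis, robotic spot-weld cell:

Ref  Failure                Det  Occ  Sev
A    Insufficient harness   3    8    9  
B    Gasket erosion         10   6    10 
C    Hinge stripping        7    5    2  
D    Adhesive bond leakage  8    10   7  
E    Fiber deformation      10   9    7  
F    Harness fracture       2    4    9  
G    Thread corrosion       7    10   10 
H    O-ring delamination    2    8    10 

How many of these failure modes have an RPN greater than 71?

7

RPN = Severity × Occurrence × Detection:
  A: 9 × 8 × 3 = 216
  B: 10 × 6 × 10 = 600
  C: 2 × 5 × 7 = 70
  D: 7 × 10 × 8 = 560
  E: 7 × 9 × 10 = 630
  F: 9 × 4 × 2 = 72
  G: 10 × 10 × 7 = 700
  H: 10 × 8 × 2 = 160
Modes with RPN > 71: A (216), B (600), D (560), E (630), F (72), G (700), H (160) → 7.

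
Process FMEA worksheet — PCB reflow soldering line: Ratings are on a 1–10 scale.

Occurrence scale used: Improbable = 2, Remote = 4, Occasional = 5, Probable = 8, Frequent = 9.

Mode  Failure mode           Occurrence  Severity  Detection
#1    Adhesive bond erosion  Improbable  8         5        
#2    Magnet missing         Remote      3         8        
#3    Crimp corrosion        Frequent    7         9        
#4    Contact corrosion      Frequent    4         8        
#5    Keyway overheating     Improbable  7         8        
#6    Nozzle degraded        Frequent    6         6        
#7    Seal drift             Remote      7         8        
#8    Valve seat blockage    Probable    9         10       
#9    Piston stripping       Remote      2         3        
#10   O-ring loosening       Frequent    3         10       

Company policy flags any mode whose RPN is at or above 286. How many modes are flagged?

RPN = Severity × Occurrence × Detection:
  #1: 8 × 2 × 5 = 80
  #2: 3 × 4 × 8 = 96
  #3: 7 × 9 × 9 = 567
  #4: 4 × 9 × 8 = 288
  #5: 7 × 2 × 8 = 112
  #6: 6 × 9 × 6 = 324
  #7: 7 × 4 × 8 = 224
  #8: 9 × 8 × 10 = 720
  #9: 2 × 4 × 3 = 24
  #10: 3 × 9 × 10 = 270
Modes with RPN ≥ 286: #3 (567), #4 (288), #6 (324), #8 (720) → 4.

4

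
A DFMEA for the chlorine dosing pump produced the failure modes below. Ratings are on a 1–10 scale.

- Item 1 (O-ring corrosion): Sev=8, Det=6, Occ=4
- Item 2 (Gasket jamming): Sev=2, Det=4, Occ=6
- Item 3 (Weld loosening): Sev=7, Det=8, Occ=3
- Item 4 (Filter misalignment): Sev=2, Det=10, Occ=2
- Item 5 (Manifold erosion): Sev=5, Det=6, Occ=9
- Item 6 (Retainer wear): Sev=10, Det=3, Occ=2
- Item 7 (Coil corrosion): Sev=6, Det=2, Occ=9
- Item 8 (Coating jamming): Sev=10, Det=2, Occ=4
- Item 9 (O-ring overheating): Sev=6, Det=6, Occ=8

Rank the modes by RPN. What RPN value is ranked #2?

RPN = Severity × Occurrence × Detection:
  Item 1: 8 × 4 × 6 = 192
  Item 2: 2 × 6 × 4 = 48
  Item 3: 7 × 3 × 8 = 168
  Item 4: 2 × 2 × 10 = 40
  Item 5: 5 × 9 × 6 = 270
  Item 6: 10 × 2 × 3 = 60
  Item 7: 6 × 9 × 2 = 108
  Item 8: 10 × 4 × 2 = 80
  Item 9: 6 × 8 × 6 = 288
Sorted descending: 288, 270, 192, 168, 108, 80, 60, 48, 40.
The second-highest RPN is 270 (Item 5).

270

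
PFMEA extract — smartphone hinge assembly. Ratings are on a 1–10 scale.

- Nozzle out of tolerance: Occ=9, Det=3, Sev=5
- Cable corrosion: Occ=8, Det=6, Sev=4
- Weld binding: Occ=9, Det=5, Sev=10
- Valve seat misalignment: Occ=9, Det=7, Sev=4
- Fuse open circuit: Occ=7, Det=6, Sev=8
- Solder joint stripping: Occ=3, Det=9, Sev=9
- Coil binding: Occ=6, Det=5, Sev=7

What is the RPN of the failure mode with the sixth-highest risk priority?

192

RPN = Severity × Occurrence × Detection:
  Nozzle out of tolerance: 5 × 9 × 3 = 135
  Cable corrosion: 4 × 8 × 6 = 192
  Weld binding: 10 × 9 × 5 = 450
  Valve seat misalignment: 4 × 9 × 7 = 252
  Fuse open circuit: 8 × 7 × 6 = 336
  Solder joint stripping: 9 × 3 × 9 = 243
  Coil binding: 7 × 6 × 5 = 210
Sorted descending: 450, 336, 252, 243, 210, 192, 135.
The sixth-highest RPN is 192 (Cable corrosion).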